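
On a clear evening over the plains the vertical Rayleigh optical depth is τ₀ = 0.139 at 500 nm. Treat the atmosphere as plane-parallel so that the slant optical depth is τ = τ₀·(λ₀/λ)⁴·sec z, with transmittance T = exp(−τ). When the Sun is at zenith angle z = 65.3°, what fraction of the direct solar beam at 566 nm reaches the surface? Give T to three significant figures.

sec 65.3° = 2.3931.
τ = 0.139 × (500/566)⁴ × 2.3931 = 0.139 × 0.6090 × 2.3931 = 0.2026.
T = exp(−0.2026) = 0.8166.

0.817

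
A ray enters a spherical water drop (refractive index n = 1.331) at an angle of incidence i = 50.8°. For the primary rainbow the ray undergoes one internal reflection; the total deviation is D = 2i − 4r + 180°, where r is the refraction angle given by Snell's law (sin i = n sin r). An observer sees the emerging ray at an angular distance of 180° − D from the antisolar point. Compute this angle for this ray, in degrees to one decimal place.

sin r = sin 50.8° / 1.331 = 0.7749/1.331 = 0.5822; r = 35.61°.
D = 2·50.8° − 4·35.61° + 180° = 101.60° − 142.43° + 180° = 139.17°.
Angle from antisolar point = 180° − D = 40.83°.

40.8°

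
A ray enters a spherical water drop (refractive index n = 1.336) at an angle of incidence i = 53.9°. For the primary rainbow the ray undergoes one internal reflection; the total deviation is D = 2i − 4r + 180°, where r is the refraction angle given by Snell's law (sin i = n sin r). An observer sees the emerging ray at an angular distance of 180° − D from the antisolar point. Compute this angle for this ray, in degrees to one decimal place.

41.1°

sin r = sin 53.9° / 1.336 = 0.8080/1.336 = 0.6048; r = 37.21°.
D = 2·53.9° − 4·37.21° + 180° = 107.80° − 148.85° + 180° = 138.95°.
Angle from antisolar point = 180° − D = 41.05°.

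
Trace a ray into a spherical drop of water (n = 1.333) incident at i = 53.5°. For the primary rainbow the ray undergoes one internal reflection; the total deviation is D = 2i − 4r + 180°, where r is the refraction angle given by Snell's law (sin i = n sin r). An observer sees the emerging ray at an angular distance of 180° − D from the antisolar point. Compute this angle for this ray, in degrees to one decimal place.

sin r = sin 53.5° / 1.333 = 0.8039/1.333 = 0.6030; r = 37.09°.
D = 2·53.5° − 4·37.09° + 180° = 107.00° − 148.35° + 180° = 138.65°.
Angle from antisolar point = 180° − D = 41.35°.

41.4°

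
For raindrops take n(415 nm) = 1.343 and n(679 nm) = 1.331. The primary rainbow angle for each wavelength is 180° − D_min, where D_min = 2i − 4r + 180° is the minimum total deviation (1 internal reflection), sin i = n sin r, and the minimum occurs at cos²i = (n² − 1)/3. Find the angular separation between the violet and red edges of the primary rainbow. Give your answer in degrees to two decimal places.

At 415 nm (n = 1.343): cos²i = 0.26788 → i = 58.830°, r = 39.577°, D_min = 139.354°, rainbow angle = 40.646°.
At 679 nm (n = 1.331): cos²i = 0.25719 → i = 59.527°, r = 40.356°, D_min = 137.630°, rainbow angle = 42.370°.
Angular width = |40.646° − 42.370°| = 1.724°.

1.72°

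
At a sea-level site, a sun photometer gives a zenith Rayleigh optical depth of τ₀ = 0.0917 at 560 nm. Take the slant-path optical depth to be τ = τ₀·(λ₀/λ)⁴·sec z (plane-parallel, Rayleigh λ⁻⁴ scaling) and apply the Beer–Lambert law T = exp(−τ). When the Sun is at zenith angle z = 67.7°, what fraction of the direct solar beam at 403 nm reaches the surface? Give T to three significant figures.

sec 67.7° = 2.6354.
τ = 0.0917 × (560/403)⁴ × 2.6354 = 0.0917 × 3.7285 × 2.6354 = 0.9010.
T = exp(−0.9010) = 0.4062.

0.406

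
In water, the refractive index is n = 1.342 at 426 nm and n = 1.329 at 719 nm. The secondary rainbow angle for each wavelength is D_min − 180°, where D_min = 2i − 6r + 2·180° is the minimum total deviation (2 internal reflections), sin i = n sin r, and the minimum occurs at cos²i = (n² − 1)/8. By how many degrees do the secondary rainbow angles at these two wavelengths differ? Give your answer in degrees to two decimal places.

At 426 nm (n = 1.342): cos²i = 0.10012 → i = 71.554°, r = 44.981°, D_min = 233.222°, rainbow angle = 53.222°.
At 719 nm (n = 1.329): cos²i = 0.09578 → i = 71.972°, r = 45.685°, D_min = 229.837°, rainbow angle = 49.837°.
Angular width = |53.222° − 49.837°| = 3.385°.

3.39°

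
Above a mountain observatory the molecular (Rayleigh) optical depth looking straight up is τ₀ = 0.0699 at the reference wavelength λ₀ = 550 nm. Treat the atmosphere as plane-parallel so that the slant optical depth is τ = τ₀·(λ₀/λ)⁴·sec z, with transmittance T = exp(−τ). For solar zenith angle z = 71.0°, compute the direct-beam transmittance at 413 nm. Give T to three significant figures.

sec 71.0° = 3.0716.
τ = 0.0699 × (550/413)⁴ × 3.0716 = 0.0699 × 3.1452 × 3.0716 = 0.6753.
T = exp(−0.6753) = 0.5090.

0.509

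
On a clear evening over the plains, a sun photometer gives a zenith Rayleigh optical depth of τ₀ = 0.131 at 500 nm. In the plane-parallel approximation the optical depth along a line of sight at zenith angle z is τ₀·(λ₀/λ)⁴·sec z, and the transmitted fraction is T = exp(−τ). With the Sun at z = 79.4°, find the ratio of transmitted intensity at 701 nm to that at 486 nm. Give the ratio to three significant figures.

1.85

Airmass: sec 79.4° = 5.4362.
τ(701 nm) = 0.131 × (500/701)⁴ × 5.4362 = 0.131 × 0.2588 × 5.4362 = 0.1843.
τ(486 nm) = 0.131 × (500/486)⁴ × 5.4362 = 0.131 × 1.1203 × 5.4362 = 0.7978.
T(701)/T(486) = exp(τ_B − τ_A) = exp(0.6135) = 1.8469.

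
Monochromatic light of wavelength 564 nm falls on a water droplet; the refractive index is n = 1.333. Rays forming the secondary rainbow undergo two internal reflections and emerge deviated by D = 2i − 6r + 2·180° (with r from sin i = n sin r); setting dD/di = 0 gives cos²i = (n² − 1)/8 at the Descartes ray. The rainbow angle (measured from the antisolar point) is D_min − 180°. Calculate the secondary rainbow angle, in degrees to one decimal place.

50.9°

cos²i = (1.77689 − 1)/8 = 0.09711; i = arccos(0.31163) = 71.843°.
sin r = sin 71.843°/1.333 = 0.71283; r = 45.466°.
D_min = 2·71.843° − 6·45.466° + 360° = 230.891°.
Rainbow angle = D_min − 180° = 50.891°.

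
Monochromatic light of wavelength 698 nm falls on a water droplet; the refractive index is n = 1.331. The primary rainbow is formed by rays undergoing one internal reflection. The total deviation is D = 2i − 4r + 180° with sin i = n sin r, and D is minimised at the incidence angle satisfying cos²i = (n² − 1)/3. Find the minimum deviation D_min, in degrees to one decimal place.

137.6°

cos²i = (1.77156 − 1)/3 = 0.25719; i = arccos(0.50714) = 59.527°.
sin r = sin 59.527°/1.331 = 0.64753; r = 40.356°.
D_min = 2·59.527° − 4·40.356° + 180° = 137.630°.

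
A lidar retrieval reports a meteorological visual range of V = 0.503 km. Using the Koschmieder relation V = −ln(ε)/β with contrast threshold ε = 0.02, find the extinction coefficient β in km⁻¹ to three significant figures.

β = −ln(0.02) / V = 3.912 / 0.503 = 7.7774 km⁻¹.

7.78 km⁻¹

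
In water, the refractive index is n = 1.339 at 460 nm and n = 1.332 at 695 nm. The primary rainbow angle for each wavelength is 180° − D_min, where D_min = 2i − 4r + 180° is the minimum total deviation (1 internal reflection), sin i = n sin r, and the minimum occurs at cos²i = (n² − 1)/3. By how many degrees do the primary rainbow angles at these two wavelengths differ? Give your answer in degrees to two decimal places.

1.01°

At 460 nm (n = 1.339): cos²i = 0.26431 → i = 59.062°, r = 39.834°, D_min = 138.786°, rainbow angle = 41.214°.
At 695 nm (n = 1.332): cos²i = 0.25807 → i = 59.469°, r = 40.290°, D_min = 137.776°, rainbow angle = 42.224°.
Angular width = |41.214° − 42.224°| = 1.010°.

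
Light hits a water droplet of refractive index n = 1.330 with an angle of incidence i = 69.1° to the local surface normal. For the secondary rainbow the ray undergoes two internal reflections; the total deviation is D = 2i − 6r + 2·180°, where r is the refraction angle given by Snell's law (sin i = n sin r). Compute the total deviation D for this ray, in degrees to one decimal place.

sin r = sin 69.1° / 1.330 = 0.9342/1.330 = 0.7024; r = 44.62°.
D = 2·69.1° − 6·44.62° + 2·180° = 138.20° − 267.72° + 360° = 230.48°.

230.5°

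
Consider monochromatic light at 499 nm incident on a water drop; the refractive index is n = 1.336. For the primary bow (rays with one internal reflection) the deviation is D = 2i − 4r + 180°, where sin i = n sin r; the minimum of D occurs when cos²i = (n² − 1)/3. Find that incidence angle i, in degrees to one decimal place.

cos²i = (1.336² − 1)/3 = (1.78490 − 1)/3 = 0.26163.
cos i = 0.51150, so i = 59.236°.

59.2°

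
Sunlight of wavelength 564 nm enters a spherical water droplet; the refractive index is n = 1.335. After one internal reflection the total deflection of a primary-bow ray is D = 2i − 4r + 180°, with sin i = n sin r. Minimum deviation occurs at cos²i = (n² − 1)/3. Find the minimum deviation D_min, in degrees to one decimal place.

cos²i = (1.78222 − 1)/3 = 0.26074; i = arccos(0.51063) = 59.294°.
sin r = sin 59.294°/1.335 = 0.64405; r = 40.094°.
D_min = 2·59.294° − 4·40.094° + 180° = 138.212°.

138.2°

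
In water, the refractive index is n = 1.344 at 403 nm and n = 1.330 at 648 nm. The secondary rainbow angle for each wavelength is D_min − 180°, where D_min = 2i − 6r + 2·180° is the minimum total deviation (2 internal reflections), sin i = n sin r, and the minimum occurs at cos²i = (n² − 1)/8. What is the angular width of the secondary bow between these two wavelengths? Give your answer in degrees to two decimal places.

At 403 nm (n = 1.344): cos²i = 0.10079 → i = 71.490°, r = 44.874°, D_min = 233.733°, rainbow angle = 53.733°.
At 648 nm (n = 1.330): cos²i = 0.09611 → i = 71.940°, r = 45.630°, D_min = 230.101°, rainbow angle = 50.101°.
Angular width = |53.733° − 50.101°| = 3.632°.

3.63°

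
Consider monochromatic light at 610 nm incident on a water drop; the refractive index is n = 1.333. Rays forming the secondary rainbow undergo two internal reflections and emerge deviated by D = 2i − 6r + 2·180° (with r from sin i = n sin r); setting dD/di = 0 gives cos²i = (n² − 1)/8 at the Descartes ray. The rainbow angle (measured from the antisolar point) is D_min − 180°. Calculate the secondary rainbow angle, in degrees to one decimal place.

50.9°

cos²i = (1.77689 − 1)/8 = 0.09711; i = arccos(0.31163) = 71.843°.
sin r = sin 71.843°/1.333 = 0.71283; r = 45.466°.
D_min = 2·71.843° − 6·45.466° + 360° = 230.891°.
Rainbow angle = D_min − 180° = 50.891°.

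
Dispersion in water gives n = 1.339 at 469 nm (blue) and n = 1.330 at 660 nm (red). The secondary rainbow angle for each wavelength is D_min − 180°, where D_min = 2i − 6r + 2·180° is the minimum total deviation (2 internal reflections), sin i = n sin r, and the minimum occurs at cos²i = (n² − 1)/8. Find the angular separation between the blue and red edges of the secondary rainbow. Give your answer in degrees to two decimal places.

At 469 nm (n = 1.339): cos²i = 0.09912 → i = 71.650°, r = 45.141°, D_min = 232.451°, rainbow angle = 52.451°.
At 660 nm (n = 1.330): cos²i = 0.09611 → i = 71.940°, r = 45.630°, D_min = 230.101°, rainbow angle = 50.101°.
Angular width = |52.451° − 50.101°| = 2.350°.

2.35°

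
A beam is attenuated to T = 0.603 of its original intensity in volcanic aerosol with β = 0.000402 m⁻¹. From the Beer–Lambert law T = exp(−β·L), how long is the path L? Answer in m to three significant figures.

Beer–Lambert: T = exp(−βL) ⇒ L = −ln(T)/β = −ln(0.603)/0.000402 = 0.5058/0.000402 = 1258 m.

1260 m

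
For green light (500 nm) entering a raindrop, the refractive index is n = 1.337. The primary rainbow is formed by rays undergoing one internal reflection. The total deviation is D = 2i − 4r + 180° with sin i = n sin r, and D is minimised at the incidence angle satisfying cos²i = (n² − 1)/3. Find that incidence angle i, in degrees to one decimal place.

59.2°

cos²i = (1.337² − 1)/3 = (1.78757 − 1)/3 = 0.26252.
cos i = 0.51237, so i = 59.178°.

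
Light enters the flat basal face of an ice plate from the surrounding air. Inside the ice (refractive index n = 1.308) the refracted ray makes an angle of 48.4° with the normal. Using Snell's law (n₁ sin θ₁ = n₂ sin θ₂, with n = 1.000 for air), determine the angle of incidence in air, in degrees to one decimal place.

Snell: sin θ_i = n · sin θ_r = 1.308 × sin 48.4° = 1.308 × 0.7478 = 0.9781.
θ_i = arcsin(0.9781) = 77.99°.

78.0°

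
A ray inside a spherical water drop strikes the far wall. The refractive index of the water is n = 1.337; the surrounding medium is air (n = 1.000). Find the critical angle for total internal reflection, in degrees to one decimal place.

48.4°

sin θ_c = n_air / n = 1.000 / 1.337 = 0.7479.
θ_c = arcsin(0.7479) = 48.41°.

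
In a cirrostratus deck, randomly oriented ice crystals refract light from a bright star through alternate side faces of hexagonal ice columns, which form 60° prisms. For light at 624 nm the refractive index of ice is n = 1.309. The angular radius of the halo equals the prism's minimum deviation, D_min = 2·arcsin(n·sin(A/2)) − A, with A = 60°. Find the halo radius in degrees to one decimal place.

21.8°

n·sin(A/2) = 1.309 × sin 30° = 1.309 × 0.5000 = 0.6545.
D_min = 2·arcsin(0.6545) − 60° = 2 × 40.882° − 60° = 21.763°.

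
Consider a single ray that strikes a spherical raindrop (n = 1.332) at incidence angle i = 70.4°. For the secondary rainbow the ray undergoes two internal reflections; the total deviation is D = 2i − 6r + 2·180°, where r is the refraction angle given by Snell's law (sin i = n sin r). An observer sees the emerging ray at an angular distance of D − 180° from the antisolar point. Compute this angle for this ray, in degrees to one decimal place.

sin r = sin 70.4° / 1.332 = 0.9421/1.332 = 0.7073; r = 45.01°.
D = 2·70.4° − 6·45.01° + 2·180° = 140.80° − 270.07° + 360° = 230.73°.
Angle from antisolar point = D − 180° = 50.73°.

50.7°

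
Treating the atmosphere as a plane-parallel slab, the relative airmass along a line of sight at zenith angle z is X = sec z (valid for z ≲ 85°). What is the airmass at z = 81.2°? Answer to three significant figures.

X = sec z = 1/cos 81.2° = 1/0.1530 = 6.5366.

6.54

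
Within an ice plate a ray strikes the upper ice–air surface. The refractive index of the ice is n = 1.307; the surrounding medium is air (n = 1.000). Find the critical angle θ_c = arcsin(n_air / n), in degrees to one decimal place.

49.9°

sin θ_c = n_air / n = 1.000 / 1.307 = 0.7651.
θ_c = arcsin(0.7651) = 49.92°.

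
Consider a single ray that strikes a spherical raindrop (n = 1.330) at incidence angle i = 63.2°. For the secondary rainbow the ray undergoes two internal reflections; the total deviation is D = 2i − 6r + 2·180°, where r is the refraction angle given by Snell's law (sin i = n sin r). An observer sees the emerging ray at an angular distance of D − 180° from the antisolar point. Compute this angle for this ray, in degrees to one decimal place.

53.5°

sin r = sin 63.2° / 1.330 = 0.8926/1.330 = 0.6711; r = 42.15°.
D = 2·63.2° − 6·42.15° + 2·180° = 126.40° − 252.92° + 360° = 233.48°.
Angle from antisolar point = D − 180° = 53.48°.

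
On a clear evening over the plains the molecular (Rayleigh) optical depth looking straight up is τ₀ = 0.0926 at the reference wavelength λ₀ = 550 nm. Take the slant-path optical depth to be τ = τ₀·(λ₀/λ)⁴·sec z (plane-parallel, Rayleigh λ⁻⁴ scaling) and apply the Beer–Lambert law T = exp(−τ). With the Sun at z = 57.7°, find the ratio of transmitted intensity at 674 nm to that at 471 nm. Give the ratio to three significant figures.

Airmass: sec 57.7° = 1.8714.
τ(674 nm) = 0.0926 × (550/674)⁴ × 1.8714 = 0.0926 × 0.4434 × 1.8714 = 0.0768.
τ(471 nm) = 0.0926 × (550/471)⁴ × 1.8714 = 0.0926 × 1.8594 × 1.8714 = 0.3222.
T(674)/T(471) = exp(τ_B − τ_A) = exp(0.2454) = 1.2781.

1.28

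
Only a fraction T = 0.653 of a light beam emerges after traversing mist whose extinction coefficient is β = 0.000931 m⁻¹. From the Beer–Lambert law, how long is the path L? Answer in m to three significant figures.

458 m

Beer–Lambert: T = exp(−βL) ⇒ L = −ln(T)/β = −ln(0.653)/0.000931 = 0.4262/0.000931 = 457.8 m.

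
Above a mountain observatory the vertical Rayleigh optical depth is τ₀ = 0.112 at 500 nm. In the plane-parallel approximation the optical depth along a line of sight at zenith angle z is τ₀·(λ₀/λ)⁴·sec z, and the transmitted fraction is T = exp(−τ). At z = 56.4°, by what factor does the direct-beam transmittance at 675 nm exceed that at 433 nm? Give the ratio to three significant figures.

Airmass: sec 56.4° = 1.8070.
τ(675 nm) = 0.112 × (500/675)⁴ × 1.8070 = 0.112 × 0.3011 × 1.8070 = 0.0609.
τ(433 nm) = 0.112 × (500/433)⁴ × 1.8070 = 0.112 × 1.7780 × 1.8070 = 0.3598.
T(675)/T(433) = exp(τ_B − τ_A) = exp(0.2989) = 1.3484.

1.35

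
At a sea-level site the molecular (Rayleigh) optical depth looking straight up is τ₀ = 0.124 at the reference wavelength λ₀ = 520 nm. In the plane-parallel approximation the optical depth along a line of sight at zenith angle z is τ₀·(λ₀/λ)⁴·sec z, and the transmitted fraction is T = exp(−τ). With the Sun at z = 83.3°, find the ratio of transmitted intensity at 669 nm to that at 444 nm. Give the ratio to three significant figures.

Airmass: sec 83.3° = 8.5711.
τ(669 nm) = 0.124 × (520/669)⁴ × 8.5711 = 0.124 × 0.3650 × 8.5711 = 0.3879.
τ(444 nm) = 0.124 × (520/444)⁴ × 8.5711 = 0.124 × 1.8814 × 8.5711 = 1.9996.
T(669)/T(444) = exp(τ_B − τ_A) = exp(1.6116) = 5.0111.

5.01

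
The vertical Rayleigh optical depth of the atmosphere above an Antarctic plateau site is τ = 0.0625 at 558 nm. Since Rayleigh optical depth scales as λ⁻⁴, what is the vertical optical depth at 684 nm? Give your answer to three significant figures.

0.0277

τ(684 nm) = τ(558 nm) × (558/684)⁴ = 0.0625 × (0.8158)⁴ = 0.0625 × 0.4429 = 0.0277.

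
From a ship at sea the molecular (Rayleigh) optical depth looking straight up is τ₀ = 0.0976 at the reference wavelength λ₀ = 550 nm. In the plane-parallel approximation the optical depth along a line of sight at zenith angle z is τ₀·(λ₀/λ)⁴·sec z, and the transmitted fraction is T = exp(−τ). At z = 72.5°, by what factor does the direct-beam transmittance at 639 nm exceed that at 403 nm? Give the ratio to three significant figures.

Airmass: sec 72.5° = 3.3255.
τ(639 nm) = 0.0976 × (550/639)⁴ × 3.3255 = 0.0976 × 0.5488 × 3.3255 = 0.1781.
τ(403 nm) = 0.0976 × (550/403)⁴ × 3.3255 = 0.0976 × 3.4692 × 3.3255 = 1.1260.
T(639)/T(403) = exp(τ_B − τ_A) = exp(0.9479) = 2.5802.

2.58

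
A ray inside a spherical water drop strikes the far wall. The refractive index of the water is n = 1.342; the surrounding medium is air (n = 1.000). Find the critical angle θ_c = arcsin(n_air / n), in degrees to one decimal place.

sin θ_c = n_air / n = 1.000 / 1.342 = 0.7452.
θ_c = arcsin(0.7452) = 48.17°.

48.2°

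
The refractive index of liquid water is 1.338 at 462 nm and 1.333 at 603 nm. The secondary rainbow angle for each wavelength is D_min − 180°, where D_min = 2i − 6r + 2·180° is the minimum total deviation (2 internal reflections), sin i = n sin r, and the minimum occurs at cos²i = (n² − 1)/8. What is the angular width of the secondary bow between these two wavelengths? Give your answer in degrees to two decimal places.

At 462 nm (n = 1.338): cos²i = 0.09878 → i = 71.682°, r = 45.195°, D_min = 232.193°, rainbow angle = 52.193°.
At 603 nm (n = 1.333): cos²i = 0.09711 → i = 71.843°, r = 45.466°, D_min = 230.891°, rainbow angle = 50.891°.
Angular width = |52.193° − 50.891°| = 1.302°.

1.30°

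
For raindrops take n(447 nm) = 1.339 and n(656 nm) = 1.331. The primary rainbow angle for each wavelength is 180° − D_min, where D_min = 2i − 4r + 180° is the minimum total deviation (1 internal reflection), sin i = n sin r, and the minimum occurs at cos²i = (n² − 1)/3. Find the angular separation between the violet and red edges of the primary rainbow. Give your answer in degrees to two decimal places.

1.16°

At 447 nm (n = 1.339): cos²i = 0.26431 → i = 59.062°, r = 39.834°, D_min = 138.786°, rainbow angle = 41.214°.
At 656 nm (n = 1.331): cos²i = 0.25719 → i = 59.527°, r = 40.356°, D_min = 137.630°, rainbow angle = 42.370°.
Angular width = |41.214° − 42.370°| = 1.156°.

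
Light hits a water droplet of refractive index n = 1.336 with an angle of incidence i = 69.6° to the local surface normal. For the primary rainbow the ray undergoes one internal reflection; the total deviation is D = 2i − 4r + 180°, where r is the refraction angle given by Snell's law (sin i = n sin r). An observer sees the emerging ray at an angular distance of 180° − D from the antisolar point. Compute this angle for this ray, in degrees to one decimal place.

39.0°

sin r = sin 69.6° / 1.336 = 0.9373/1.336 = 0.7016; r = 44.55°.
D = 2·69.6° − 4·44.55° + 180° = 139.20° − 178.21° + 180° = 140.99°.
Angle from antisolar point = 180° − D = 39.01°.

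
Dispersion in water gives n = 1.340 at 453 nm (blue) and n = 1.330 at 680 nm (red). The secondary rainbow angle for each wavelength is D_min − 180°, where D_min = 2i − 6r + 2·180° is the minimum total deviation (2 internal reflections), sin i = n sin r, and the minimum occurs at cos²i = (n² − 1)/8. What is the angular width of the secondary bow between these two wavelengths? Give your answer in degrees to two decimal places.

At 453 nm (n = 1.340): cos²i = 0.09945 → i = 71.618°, r = 45.088°, D_min = 232.709°, rainbow angle = 52.709°.
At 680 nm (n = 1.330): cos²i = 0.09611 → i = 71.940°, r = 45.630°, D_min = 230.101°, rainbow angle = 50.101°.
Angular width = |52.709° − 50.101°| = 2.608°.

2.61°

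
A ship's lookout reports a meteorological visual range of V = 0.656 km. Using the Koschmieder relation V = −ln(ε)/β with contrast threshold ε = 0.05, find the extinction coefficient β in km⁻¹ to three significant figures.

β = −ln(0.05) / V = 2.996 / 0.656 = 4.5667 km⁻¹.

4.57 km⁻¹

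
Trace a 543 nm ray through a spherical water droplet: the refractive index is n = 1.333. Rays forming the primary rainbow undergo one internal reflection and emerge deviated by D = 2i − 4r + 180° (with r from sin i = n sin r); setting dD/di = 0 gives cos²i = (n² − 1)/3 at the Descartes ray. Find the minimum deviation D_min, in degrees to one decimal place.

cos²i = (1.77689 − 1)/3 = 0.25896; i = arccos(0.50888) = 59.410°.
sin r = sin 59.410°/1.333 = 0.64579; r = 40.225°.
D_min = 2·59.410° − 4·40.225° + 180° = 137.922°.

137.9°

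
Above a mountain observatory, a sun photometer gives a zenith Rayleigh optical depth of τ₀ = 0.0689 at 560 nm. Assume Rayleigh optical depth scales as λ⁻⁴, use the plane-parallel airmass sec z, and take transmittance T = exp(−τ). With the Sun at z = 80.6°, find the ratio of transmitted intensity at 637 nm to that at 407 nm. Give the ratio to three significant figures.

3.53

Airmass: sec 80.6° = 6.1227.
τ(637 nm) = 0.0689 × (560/637)⁴ × 6.1227 = 0.0689 × 0.5973 × 6.1227 = 0.2520.
τ(407 nm) = 0.0689 × (560/407)⁴ × 6.1227 = 0.0689 × 3.5841 × 6.1227 = 1.5120.
T(637)/T(407) = exp(τ_B − τ_A) = exp(1.2600) = 3.5253.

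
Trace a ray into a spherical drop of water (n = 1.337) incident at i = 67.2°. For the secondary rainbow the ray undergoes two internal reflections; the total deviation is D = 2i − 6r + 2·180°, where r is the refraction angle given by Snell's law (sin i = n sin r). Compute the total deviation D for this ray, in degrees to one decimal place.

232.9°

sin r = sin 67.2° / 1.337 = 0.9219/1.337 = 0.6895; r = 43.59°.
D = 2·67.2° − 6·43.59° + 2·180° = 134.40° − 261.54° + 360° = 232.86°.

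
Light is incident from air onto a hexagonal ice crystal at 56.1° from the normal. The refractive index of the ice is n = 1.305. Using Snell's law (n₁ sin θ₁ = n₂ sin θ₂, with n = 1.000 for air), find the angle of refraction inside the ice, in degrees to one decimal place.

39.5°

Snell: sin θ_r = sin θ_i / n = sin 56.1° / 1.305 = 0.8300 / 1.305 = 0.6360.
θ_r = arcsin(0.6360) = 39.50°.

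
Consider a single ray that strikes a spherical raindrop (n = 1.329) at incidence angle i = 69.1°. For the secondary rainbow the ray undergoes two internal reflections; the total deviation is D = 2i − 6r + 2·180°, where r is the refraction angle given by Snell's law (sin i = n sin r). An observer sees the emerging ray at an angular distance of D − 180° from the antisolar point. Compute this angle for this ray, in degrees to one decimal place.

sin r = sin 69.1° / 1.329 = 0.9342/1.329 = 0.7029; r = 44.66°.
D = 2·69.1° − 6·44.66° + 2·180° = 138.20° − 267.98° + 360° = 230.22°.
Angle from antisolar point = D − 180° = 50.22°.

50.2°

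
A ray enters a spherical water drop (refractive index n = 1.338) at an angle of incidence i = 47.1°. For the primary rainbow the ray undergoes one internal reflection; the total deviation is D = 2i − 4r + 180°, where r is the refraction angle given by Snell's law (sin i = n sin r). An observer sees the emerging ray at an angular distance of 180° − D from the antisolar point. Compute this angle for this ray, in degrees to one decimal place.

sin r = sin 47.1° / 1.338 = 0.7325/1.338 = 0.5475; r = 33.20°.
D = 2·47.1° − 4·33.20° + 180° = 94.20° − 132.78° + 180° = 141.42°.
Angle from antisolar point = 180° − D = 38.58°.

38.6°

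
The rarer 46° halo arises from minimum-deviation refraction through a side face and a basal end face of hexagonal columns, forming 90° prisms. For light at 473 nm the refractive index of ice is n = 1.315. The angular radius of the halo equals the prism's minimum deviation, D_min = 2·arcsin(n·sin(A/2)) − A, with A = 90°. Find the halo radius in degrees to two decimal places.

46.82°

n·sin(A/2) = 1.315 × sin 45° = 1.315 × 0.7071 = 0.9298.
D_min = 2·arcsin(0.9298) − 90° = 2 × 68.411° − 90° = 46.821°.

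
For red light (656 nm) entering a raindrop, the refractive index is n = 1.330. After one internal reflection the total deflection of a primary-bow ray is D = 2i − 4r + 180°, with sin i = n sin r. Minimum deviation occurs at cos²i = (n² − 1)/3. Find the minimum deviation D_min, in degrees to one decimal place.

137.5°

cos²i = (1.76890 − 1)/3 = 0.25630; i = arccos(0.50626) = 59.585°.
sin r = sin 59.585°/1.330 = 0.64841; r = 40.422°.
D_min = 2·59.585° − 4·40.422° + 180° = 137.484°.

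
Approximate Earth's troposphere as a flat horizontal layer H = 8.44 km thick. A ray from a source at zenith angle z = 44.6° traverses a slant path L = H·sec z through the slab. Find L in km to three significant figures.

11.9 km

sec z = 1/cos 44.6° = 1.4044.
L = 8.44 × 1.4044 = 11.853 km.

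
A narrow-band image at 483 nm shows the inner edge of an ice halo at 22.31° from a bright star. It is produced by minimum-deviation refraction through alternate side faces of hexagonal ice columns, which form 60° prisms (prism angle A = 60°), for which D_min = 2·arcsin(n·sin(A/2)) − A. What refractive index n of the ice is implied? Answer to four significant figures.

Rearranging: n = sin((D_min + A)/2) / sin(A/2).
(D_min + A)/2 = (22.31° + 60°)/2 = 41.155°.
n = sin 41.155° / sin 30° = 0.6581 / 0.5000 = 1.3162.

1.316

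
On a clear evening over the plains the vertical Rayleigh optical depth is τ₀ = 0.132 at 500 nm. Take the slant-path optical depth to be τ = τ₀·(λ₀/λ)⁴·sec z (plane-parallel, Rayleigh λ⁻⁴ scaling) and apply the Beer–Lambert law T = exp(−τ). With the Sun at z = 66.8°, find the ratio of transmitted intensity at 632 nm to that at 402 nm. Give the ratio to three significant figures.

1.96

Airmass: sec 66.8° = 2.5384.
τ(632 nm) = 0.132 × (500/632)⁴ × 2.5384 = 0.132 × 0.3918 × 2.5384 = 0.1313.
τ(402 nm) = 0.132 × (500/402)⁴ × 2.5384 = 0.132 × 2.3932 × 2.5384 = 0.8019.
T(632)/T(402) = exp(τ_B − τ_A) = exp(0.6706) = 1.9555.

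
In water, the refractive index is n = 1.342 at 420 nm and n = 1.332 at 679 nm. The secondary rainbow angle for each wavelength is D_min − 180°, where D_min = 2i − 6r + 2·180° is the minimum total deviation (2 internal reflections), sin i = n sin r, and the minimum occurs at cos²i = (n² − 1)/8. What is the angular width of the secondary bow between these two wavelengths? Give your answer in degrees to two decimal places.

At 420 nm (n = 1.342): cos²i = 0.10012 → i = 71.554°, r = 44.981°, D_min = 233.222°, rainbow angle = 53.222°.
At 679 nm (n = 1.332): cos²i = 0.09678 → i = 71.875°, r = 45.520°, D_min = 230.628°, rainbow angle = 50.628°.
Angular width = |53.222° − 50.628°| = 2.594°.

2.59°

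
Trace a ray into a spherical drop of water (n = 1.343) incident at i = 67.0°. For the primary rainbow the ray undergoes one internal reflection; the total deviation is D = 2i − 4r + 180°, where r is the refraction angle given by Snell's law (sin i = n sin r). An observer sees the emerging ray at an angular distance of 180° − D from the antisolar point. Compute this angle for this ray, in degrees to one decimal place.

39.1°

sin r = sin 67.0° / 1.343 = 0.9205/1.343 = 0.6854; r = 43.27°.
D = 2·67.0° − 4·43.27° + 180° = 134.00° − 173.07° + 180° = 140.93°.
Angle from antisolar point = 180° − D = 39.07°.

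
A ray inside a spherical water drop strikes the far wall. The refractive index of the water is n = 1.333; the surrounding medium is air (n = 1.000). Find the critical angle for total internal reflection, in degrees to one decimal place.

48.6°

sin θ_c = n_air / n = 1.000 / 1.333 = 0.7502.
θ_c = arcsin(0.7502) = 48.61°.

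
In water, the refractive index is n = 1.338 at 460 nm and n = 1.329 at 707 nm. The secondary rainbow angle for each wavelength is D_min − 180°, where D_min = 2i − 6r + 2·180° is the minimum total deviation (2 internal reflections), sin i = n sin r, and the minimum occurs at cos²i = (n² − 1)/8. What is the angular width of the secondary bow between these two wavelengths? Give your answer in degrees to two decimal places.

2.36°

At 460 nm (n = 1.338): cos²i = 0.09878 → i = 71.682°, r = 45.195°, D_min = 232.193°, rainbow angle = 52.193°.
At 707 nm (n = 1.329): cos²i = 0.09578 → i = 71.972°, r = 45.685°, D_min = 229.837°, rainbow angle = 49.837°.
Angular width = |52.193° − 49.837°| = 2.356°.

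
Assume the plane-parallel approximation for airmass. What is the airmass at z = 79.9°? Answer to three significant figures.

X = sec z = 1/cos 79.9° = 1/0.1754 = 5.7023.

5.70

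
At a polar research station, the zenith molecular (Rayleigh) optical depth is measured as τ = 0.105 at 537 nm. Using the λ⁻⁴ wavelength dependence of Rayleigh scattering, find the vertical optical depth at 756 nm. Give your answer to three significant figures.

τ(756 nm) = τ(537 nm) × (537/756)⁴ = 0.105 × (0.7103)⁴ = 0.105 × 0.2546 = 0.0267.

0.0267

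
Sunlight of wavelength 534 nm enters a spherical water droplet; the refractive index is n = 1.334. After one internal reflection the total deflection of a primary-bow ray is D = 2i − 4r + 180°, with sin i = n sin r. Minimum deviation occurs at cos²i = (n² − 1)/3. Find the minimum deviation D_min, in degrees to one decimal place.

138.1°

cos²i = (1.77956 − 1)/3 = 0.25985; i = arccos(0.50976) = 59.352°.
sin r = sin 59.352°/1.334 = 0.64492; r = 40.159°.
D_min = 2·59.352° − 4·40.159° + 180° = 138.067°.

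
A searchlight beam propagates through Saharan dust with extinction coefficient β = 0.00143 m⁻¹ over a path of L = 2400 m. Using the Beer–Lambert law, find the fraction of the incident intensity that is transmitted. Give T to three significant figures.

τ = β·L = 0.00143 × 2400 = 3.4320.
T = exp(−3.4320) = 0.0323.

0.0323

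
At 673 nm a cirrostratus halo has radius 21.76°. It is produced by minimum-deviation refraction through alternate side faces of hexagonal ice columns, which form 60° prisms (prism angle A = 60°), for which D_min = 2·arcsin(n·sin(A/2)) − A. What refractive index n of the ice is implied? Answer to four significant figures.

1.309

Rearranging: n = sin((D_min + A)/2) / sin(A/2).
(D_min + A)/2 = (21.76° + 60°)/2 = 40.880°.
n = sin 40.880° / sin 30° = 0.6545 / 0.5000 = 1.3090.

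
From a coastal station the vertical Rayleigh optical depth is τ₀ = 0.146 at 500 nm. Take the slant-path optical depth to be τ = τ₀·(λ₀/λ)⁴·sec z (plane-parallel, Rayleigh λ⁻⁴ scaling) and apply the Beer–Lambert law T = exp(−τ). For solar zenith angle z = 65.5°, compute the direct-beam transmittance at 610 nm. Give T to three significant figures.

0.853

sec 65.5° = 2.4114.
τ = 0.146 × (500/610)⁴ × 2.4114 = 0.146 × 0.4514 × 2.4114 = 0.1589.
T = exp(−0.1589) = 0.8531.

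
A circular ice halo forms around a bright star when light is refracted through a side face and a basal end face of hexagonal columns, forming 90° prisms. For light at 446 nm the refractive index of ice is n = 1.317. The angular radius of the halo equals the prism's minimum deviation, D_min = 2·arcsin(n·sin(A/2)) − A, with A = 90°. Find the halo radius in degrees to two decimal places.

n·sin(A/2) = 1.317 × sin 45° = 1.317 × 0.7071 = 0.9313.
D_min = 2·arcsin(0.9313) − 90° = 2 × 68.632° − 90° = 47.264°.

47.26°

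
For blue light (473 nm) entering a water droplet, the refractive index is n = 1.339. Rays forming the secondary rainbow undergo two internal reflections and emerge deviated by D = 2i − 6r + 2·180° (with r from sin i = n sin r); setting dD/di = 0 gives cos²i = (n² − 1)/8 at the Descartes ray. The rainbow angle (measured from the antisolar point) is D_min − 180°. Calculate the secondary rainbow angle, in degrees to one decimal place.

52.5°

cos²i = (1.79292 − 1)/8 = 0.09912; i = arccos(0.31483) = 71.650°.
sin r = sin 71.650°/1.339 = 0.70885; r = 45.141°.
D_min = 2·71.650° − 6·45.141° + 360° = 232.451°.
Rainbow angle = D_min − 180° = 52.451°.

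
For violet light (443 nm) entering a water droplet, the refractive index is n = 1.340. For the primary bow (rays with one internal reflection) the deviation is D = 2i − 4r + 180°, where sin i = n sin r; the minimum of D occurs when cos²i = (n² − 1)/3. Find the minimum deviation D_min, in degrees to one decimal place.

138.9°

cos²i = (1.79560 − 1)/3 = 0.26520; i = arccos(0.51498) = 59.004°.
sin r = sin 59.004°/1.340 = 0.63971; r = 39.770°.
D_min = 2·59.004° − 4·39.770° + 180° = 138.929°.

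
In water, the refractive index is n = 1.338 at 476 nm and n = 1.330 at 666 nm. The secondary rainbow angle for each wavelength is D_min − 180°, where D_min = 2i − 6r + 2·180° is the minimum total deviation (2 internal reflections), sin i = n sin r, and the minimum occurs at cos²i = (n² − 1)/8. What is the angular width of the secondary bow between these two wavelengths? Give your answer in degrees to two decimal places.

2.09°

At 476 nm (n = 1.338): cos²i = 0.09878 → i = 71.682°, r = 45.195°, D_min = 232.193°, rainbow angle = 52.193°.
At 666 nm (n = 1.330): cos²i = 0.09611 → i = 71.940°, r = 45.630°, D_min = 230.101°, rainbow angle = 50.101°.
Angular width = |52.193° − 50.101°| = 2.092°.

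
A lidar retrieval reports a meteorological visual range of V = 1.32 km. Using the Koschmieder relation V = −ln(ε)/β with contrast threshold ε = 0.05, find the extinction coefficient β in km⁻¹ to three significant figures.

2.27 km⁻¹

β = −ln(0.05) / V = 2.996 / 1.32 = 2.2695 km⁻¹.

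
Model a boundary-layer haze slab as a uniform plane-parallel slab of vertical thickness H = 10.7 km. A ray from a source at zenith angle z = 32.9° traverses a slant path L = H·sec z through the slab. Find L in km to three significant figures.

sec z = 1/cos 32.9° = 1.1910.
L = 10.7 × 1.1910 = 12.744 km.

12.7 km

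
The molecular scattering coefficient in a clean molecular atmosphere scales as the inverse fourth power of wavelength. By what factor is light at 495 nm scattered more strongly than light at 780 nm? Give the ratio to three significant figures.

6.17

Rayleigh scattering ∝ λ⁻⁴, so the ratio of coefficients is the inverse fourth power of the wavelength ratio.
σ(495)/σ(780) = (780/495)⁴ = (1.5758)⁴ = 6.165.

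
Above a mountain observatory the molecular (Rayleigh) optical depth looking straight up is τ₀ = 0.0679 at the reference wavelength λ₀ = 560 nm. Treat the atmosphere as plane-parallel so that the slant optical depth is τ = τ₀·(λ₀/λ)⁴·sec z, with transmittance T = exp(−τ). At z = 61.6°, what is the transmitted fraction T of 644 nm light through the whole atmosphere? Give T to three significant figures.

sec 61.6° = 2.1025.
τ = 0.0679 × (560/644)⁴ × 2.1025 = 0.0679 × 0.5718 × 2.1025 = 0.0816.
T = exp(−0.0816) = 0.9216.

0.922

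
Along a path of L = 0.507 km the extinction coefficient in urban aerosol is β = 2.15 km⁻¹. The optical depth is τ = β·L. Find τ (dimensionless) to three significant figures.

1.09

τ = β·L = 2.15 × 0.507 = 1.0900.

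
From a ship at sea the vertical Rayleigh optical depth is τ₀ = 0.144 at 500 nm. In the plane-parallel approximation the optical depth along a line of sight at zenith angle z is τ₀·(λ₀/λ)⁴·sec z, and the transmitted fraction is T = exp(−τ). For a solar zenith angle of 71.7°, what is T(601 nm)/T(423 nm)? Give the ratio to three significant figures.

1.97

Airmass: sec 71.7° = 3.1848.
τ(601 nm) = 0.144 × (500/601)⁴ × 3.1848 = 0.144 × 0.4791 × 3.1848 = 0.2197.
τ(423 nm) = 0.144 × (500/423)⁴ × 3.1848 = 0.144 × 1.9522 × 3.1848 = 0.8953.
T(601)/T(423) = exp(τ_B − τ_A) = exp(0.6756) = 1.9652.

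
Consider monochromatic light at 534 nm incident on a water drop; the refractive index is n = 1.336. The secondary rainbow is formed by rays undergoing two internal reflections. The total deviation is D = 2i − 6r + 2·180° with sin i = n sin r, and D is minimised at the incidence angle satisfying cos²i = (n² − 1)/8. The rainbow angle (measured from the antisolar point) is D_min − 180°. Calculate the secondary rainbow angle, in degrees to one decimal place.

51.7°

cos²i = (1.78490 − 1)/8 = 0.09811; i = arccos(0.31323) = 71.746°.
sin r = sin 71.746°/1.336 = 0.71084; r = 45.303°.
D_min = 2·71.746° − 6·45.303° + 360° = 231.674°.
Rainbow angle = D_min − 180° = 51.674°.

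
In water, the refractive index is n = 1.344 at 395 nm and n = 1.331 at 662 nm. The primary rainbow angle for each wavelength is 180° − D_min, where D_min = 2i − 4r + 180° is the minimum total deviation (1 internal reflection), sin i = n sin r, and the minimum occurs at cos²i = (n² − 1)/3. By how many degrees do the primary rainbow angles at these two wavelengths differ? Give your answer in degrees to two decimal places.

At 395 nm (n = 1.344): cos²i = 0.26878 → i = 58.772°, r = 39.512°, D_min = 139.495°, rainbow angle = 40.505°.
At 662 nm (n = 1.331): cos²i = 0.25719 → i = 59.527°, r = 40.356°, D_min = 137.630°, rainbow angle = 42.370°.
Angular width = |40.505° − 42.370°| = 1.865°.

1.86°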